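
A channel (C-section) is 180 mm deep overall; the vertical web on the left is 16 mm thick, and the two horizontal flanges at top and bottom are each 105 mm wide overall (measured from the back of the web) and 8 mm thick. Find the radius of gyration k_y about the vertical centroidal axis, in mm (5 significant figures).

k_y ≈ 29.032 mm

Decompose the section into non-overlapping parts with the origin at the bottom-left of its bounding rectangle.
Web: 16 × 180, A = 2 880 mm², x = 8 mm, Ī = 61 440 mm⁴.
Top flange (beyond web): 89 × 8, A = 712 mm², x = 60.5 mm, Ī = 469979.3 mm⁴.
Bottom flange (beyond web): 89 × 8, A = 712 mm², x = 60.5 mm, Ī = 469979.3 mm⁴.
Centroid: x̄ = ΣA·x / ΣA = 25.36989 mm.
Transfer each piece to the vertical centroidal axis using Ī + A·d² with d = x − 25.36989:
  web: d = -17.36989 mm → contributes +930373.5 mm⁴
  top flange (beyond web): d = 35.13011 mm → contributes +1 348 676 mm⁴
  bottom flange (beyond web): d = 35.13011 mm → contributes +1 348 676 mm⁴
Total I = 3 627 726 mm⁴.
Radius of gyration: k = √(I/A) = √(3 627 726 / 4 304) = 29.03228 mm.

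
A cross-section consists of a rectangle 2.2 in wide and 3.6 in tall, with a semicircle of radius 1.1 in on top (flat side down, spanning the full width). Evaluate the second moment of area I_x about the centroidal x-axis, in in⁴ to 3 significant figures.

Decompose the section into non-overlapping parts with the origin at the bottom-left of its bounding rectangle.
Rectangular body: 2.2 × 3.6, A = 7.92 in², y = 1.8 in, Ī = 8.5536 in⁴.
Semicircular cap: semicircle r = 1.1, A = 1.9007 in², y = 4.0669 in, Ī = 0.1607 in⁴.
Centroid: ȳ = ΣA·y / ΣA = 2.2387 in.
Transfer each piece to the centroidal x-axis using Ī + A·d² with d = y − 2.2387:
  rectangular body: d = -0.43872 in → contributes +10.078 in⁴
  semicircular cap: d = 1.8281 in → contributes +6.5129 in⁴
Total I = 16.591 in⁴.

I_x ≈ 16.6 in⁴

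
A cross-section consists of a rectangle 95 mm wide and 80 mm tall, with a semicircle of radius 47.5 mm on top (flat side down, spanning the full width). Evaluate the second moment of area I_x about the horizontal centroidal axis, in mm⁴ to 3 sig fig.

Split into non-overlapping primitives; take the origin at the lower-left of the bounding box.
Rectangular body: 95 × 80, A = 7 600 mm², y = 40 mm, Ī = 4 053 333 mm⁴.
Semicircular cap: semicircle r = 47.5, A = 3544.1 mm², y = 100.16 mm, Ī = 558 736 mm⁴.
Centroid: ȳ = ΣA·y / ΣA = 59.132 mm.
Transfer each piece to the horizontal centroidal axis using Ī + A·d² with d = y − 59.132:
  rectangular body: d = -19.132 mm → contributes +6 835 271 mm⁴
  semicircular cap: d = 41.027 mm → contributes +6 524 332 mm⁴
Total I = 13 359 602 mm⁴.

I_x ≈ 1.34 × 10⁷ mm⁴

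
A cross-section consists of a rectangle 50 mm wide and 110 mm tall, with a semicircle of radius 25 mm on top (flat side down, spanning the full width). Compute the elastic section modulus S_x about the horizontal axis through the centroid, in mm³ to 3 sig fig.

Treat the section as a set of non-overlapping primitives; coordinates are from the bounding-box lower-left.
Rectangular body: 50 × 110, A = 5 500 mm², y = 55 mm, Ī = 5 545 833 mm⁴.
Semicircular cap: semicircle r = 25, A = 981.75 mm², y = 120.61 mm, Ī = 42 874 mm⁴.
Centroid: ȳ = ΣA·y / ΣA = 64.938 mm.
Transfer each piece to the horizontal axis through the centroid using Ī + A·d² with d = y − 64.938:
  rectangular body: d = -9.9376 mm → contributes +6 088 987 mm⁴
  semicircular cap: d = 55.673 mm → contributes +3 085 758 mm⁴
Total I = 9 174 745 mm⁴.
Extreme fibre distance c = 70.062 mm; S = I/c = 130 951 mm³.

S_x ≈ 1.31 × 10⁵ mm³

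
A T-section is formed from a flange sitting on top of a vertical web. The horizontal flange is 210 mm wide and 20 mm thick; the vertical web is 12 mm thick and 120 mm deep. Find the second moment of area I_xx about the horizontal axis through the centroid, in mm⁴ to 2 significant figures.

I_xx ≈ 7.1 × 10⁶ mm⁴

Decompose the section into non-overlapping parts with the origin at the bottom-left of its bounding rectangle.
Flange: 210 × 20, A = 4 200 mm², y = 130 mm, Ī = 140 000 mm⁴.
Web: 12 × 120, A = 1 440 mm², y = 60 mm, Ī = 1 728 000 mm⁴.
Centroid: ȳ = ΣA·y / ΣA = 112.1 mm.
Transfer each piece to the horizontal axis through the centroid using Ī + A·d² with d = y − 112.1:
  flange: d = 17.87 mm → contributes +1 481 566 mm⁴
  web: d = -52.13 mm → contributes +5 640 902 mm⁴
Total I = 7 122 468 mm⁴.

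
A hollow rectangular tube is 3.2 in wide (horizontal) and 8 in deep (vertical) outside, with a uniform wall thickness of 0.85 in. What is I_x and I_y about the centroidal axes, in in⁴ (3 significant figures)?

Decompose the section into non-overlapping parts with the origin at the bottom-left of its bounding rectangle.
Outer rectangle: 3.2 × 8, A = 25.6 in², y = 4 in, Ī = 136.53 in⁴.
Inner void (subtracted): 1.5 × 6.3, A = 9.45 in², y = 4 in, Ī = 31.256 in⁴.
By symmetry the centroid is at mid-height, ȳ = 4 in.
All pieces are centred on the centroidal x-axis, so I = ΣĪ (holes subtracted) = 105.28 in⁴.
Repeating about the centroidal y-axis gives I_y = 20.073 in⁴.

I_x ≈ 105 in⁴, I_y ≈ 20.1 in⁴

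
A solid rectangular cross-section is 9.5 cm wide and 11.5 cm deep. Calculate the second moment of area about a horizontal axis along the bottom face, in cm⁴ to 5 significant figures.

The section: 9.5 × 11.5, A = 109.25 cm², y = 5.75 cm, Ī = 1204.026 cm⁴.
Transfer it to a horizontal axis along the bottom face using Ī + A·d² with d = y − 0:
  the section: d = 5.75 cm → contributes +4816.104 cm⁴
Total I = 4816.104 cm⁴.

I_base ≈ 4816.1 cm⁴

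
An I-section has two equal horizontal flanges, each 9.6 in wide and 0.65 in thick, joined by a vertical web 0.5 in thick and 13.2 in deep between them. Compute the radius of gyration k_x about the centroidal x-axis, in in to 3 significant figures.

k_x ≈ 6.03 in

Break the section into simple shapes (no overlaps), measuring from the bottom-left corner of the bounding box.
Bottom flange: 9.6 × 0.65, A = 6.24 in², y = 0.325 in, Ī = 0.2197 in⁴.
Web: 0.5 × 13.2, A = 6.6 in², y = 7.25 in, Ī = 95.832 in⁴.
Top flange: 9.6 × 0.65, A = 6.24 in², y = 14.175 in, Ī = 0.2197 in⁴.
By symmetry the centroid is at mid-height, ȳ = 7.25 in.
Transfer each piece to the centroidal x-axis using Ī + A·d² with d = y − 7.25:
  bottom flange: d = -6.925 in → contributes +299.46 in⁴
  web: d = 0 in → contributes +95.832 in⁴
  top flange: d = 6.925 in → contributes +299.46 in⁴
Total I = 694.76 in⁴.
Radius of gyration: k = √(I/A) = √(694.76 / 19.08) = 6.0343 in.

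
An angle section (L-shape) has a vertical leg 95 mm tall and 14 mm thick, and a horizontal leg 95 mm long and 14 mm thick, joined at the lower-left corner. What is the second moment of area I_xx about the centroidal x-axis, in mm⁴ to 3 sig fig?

Break the section into simple shapes (no overlaps), measuring from the bottom-left corner of the bounding box.
Vertical leg: 14 × 95, A = 1 330 mm², y = 47.5 mm, Ī = 1 000 271 mm⁴.
Horizontal leg (remainder): 81 × 14, A = 1 134 mm², y = 7 mm, Ī = 18 522 mm⁴.
Centroid: ȳ = ΣA·y / ΣA = 28.861 mm.
Transfer each piece to the centroidal x-axis using Ī + A·d² with d = y − 28.861:
  vertical leg: d = 18.639 mm → contributes +1 462 339 mm⁴
  horizontal leg (remainder): d = -21.861 mm → contributes +560 454 mm⁴
Total I = 2 022 794 mm⁴.

I_xx ≈ 2.02 × 10⁶ mm⁴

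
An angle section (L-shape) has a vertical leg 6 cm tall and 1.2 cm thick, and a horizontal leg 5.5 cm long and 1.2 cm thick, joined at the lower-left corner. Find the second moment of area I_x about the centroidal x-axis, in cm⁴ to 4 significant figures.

I_x ≈ 39.53 cm⁴

Treat the section as a set of non-overlapping primitives; coordinates are from the bounding-box lower-left.
Vertical leg: 1.2 × 6, A = 7.2 cm², y = 3 cm, Ī = 21.6 cm⁴.
Horizontal leg (remainder): 4.3 × 1.2, A = 5.16 cm², y = 0.6 cm, Ī = 0.6192 cm⁴.
Centroid: ȳ = ΣA·y / ΣA = 1.99806 cm.
Transfer each piece to the centroidal x-axis using Ī + A·d² with d = y − 1.99806:
  vertical leg: d = 1.00194 cm → contributes +28.828 cm⁴
  horizontal leg (remainder): d = -1.39806 cm → contributes +10.7048 cm⁴
Total I = 39.5328 cm⁴.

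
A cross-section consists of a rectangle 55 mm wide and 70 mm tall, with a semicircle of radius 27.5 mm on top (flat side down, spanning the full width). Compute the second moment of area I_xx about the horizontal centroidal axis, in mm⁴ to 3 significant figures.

I_xx ≈ 3.61 × 10⁶ mm⁴

Treat the section as a set of non-overlapping primitives; coordinates are from the bounding-box lower-left.
Rectangular body: 55 × 70, A = 3 850 mm², y = 35 mm, Ī = 1 572 083 mm⁴.
Semicircular cap: semicircle r = 27.5, A = 1187.9 mm², y = 81.671 mm, Ī = 62 772 mm⁴.
Centroid: ȳ = ΣA·y / ΣA = 46.005 mm.
Transfer each piece to the horizontal centroidal axis using Ī + A·d² with d = y − 46.005:
  rectangular body: d = -11.005 mm → contributes +2 038 346 mm⁴
  semicircular cap: d = 35.666 mm → contributes +1 573 916 mm⁴
Total I = 3 612 262 mm⁴.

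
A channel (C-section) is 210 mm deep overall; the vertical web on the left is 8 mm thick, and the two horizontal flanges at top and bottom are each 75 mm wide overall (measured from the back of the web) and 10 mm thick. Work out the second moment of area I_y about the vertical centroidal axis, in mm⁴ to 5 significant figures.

Break the section into simple shapes (no overlaps), measuring from the bottom-left corner of the bounding box.
Web: 8 × 210, A = 1 680 mm², x = 4 mm, Ī = 8 960 mm⁴.
Top flange (beyond web): 67 × 10, A = 670 mm², x = 41.5 mm, Ī = 250635.8 mm⁴.
Bottom flange (beyond web): 67 × 10, A = 670 mm², x = 41.5 mm, Ī = 250635.8 mm⁴.
Centroid: x̄ = ΣA·x / ΣA = 20.63907 mm.
Transfer each piece to the vertical centroidal axis using Ī + A·d² with d = x − 20.63907:
  web: d = -16.63907 mm → contributes +474082.7 mm⁴
  top flange (beyond web): d = 20.86093 mm → contributes +542205.3 mm⁴
  bottom flange (beyond web): d = 20.86093 mm → contributes +542205.3 mm⁴
Total I = 1 558 493 mm⁴.

I_y ≈ 1.5585 × 10⁶ mm⁴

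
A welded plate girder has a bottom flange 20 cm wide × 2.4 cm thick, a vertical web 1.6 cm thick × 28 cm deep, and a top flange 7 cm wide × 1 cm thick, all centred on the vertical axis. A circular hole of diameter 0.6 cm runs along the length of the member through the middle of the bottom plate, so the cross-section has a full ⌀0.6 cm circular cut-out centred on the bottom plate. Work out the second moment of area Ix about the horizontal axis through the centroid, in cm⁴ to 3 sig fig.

Ix ≈ 1.15 × 10⁴ cm⁴

Decompose the section into non-overlapping parts with the origin at the bottom-left of its bounding rectangle.
Bottom plate: 20 × 2.4, A = 48 cm², y = 1.2 cm, Ī = 23.04 cm⁴.
Web plate: 1.6 × 28, A = 44.8 cm², y = 16.4 cm, Ī = 2926.9 cm⁴.
Top plate: 7 × 1, A = 7 cm², y = 30.9 cm, Ī = 0.58333 cm⁴.
Hole (subtracted): ⌀0.6, A = 0.28274 cm², y = 1.2 cm, Ī = 0.0063617 cm⁴.
Centroid: ȳ = ΣA·y / ΣA = 10.132 cm.
Transfer each piece to the horizontal axis through the centroid using Ī + A·d² with d = y − 10.132:
  bottom plate: d = -8.9317 cm → contributes +3852.3 cm⁴
  web plate: d = 6.2683 cm → contributes +4687.2 cm⁴
  top plate: d = 20.768 cm → contributes +3019.8 cm⁴
  hole: d = -8.9317 cm → contributes −22.562 cm⁴
Total I = 11 537 cm⁴.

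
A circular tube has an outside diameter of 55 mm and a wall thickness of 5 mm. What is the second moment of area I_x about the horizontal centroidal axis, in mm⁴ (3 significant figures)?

Split into non-overlapping primitives; take the origin at the lower-left of the bounding box.
Outer circle: ⌀55, A = 2375.8 mm², y = 27.5 mm, Ī = 449 180 mm⁴.
Bore (subtracted): ⌀45, A = 1590.4 mm², y = 27.5 mm, Ī = 201 289 mm⁴.
By symmetry the centroid is at mid-height, ȳ = 27.5 mm.
All pieces are centred on the horizontal centroidal axis, so I = ΣĪ (holes subtracted) = 247 891 mm⁴.

I_x ≈ 2.48 × 10⁵ mm⁴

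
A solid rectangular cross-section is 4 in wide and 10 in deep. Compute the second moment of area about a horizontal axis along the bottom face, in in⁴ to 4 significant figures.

The section: 4 × 10, A = 40 in², y = 5 in, Ī = 333.333 in⁴.
Transfer it to the bottom edge using Ī + A·d² with d = y − 0:
  the section: d = 5 in → contributes +1333.33 in⁴
Total I = 1333.33 in⁴.

I_base ≈ 1333 in⁴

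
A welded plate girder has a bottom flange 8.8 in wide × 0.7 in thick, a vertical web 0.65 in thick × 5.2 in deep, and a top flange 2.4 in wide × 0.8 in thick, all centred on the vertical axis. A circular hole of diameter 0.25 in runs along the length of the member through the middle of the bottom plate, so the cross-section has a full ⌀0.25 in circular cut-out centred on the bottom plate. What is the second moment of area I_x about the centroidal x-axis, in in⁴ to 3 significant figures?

I_x ≈ 65.2 in⁴

Treat the section as a set of non-overlapping primitives; coordinates are from the bounding-box lower-left.
Bottom plate: 8.8 × 0.7, A = 6.16 in², y = 0.35 in, Ī = 0.25153 in⁴.
Web plate: 0.65 × 5.2, A = 3.38 in², y = 3.3 in, Ī = 7.6163 in⁴.
Top plate: 2.4 × 0.8, A = 1.92 in², y = 6.3 in, Ī = 0.1024 in⁴.
Hole (subtracted): ⌀0.25, A = 0.049087 in², y = 0.35 in, Ī = 0.00019175 in⁴.
Centroid: ȳ = ΣA·y / ΣA = 2.225 in.
Transfer each piece to the centroidal x-axis using Ī + A·d² with d = y − 2.225:
  bottom plate: d = -1.875 in → contributes +21.907 in⁴
  web plate: d = 1.075 in → contributes +11.523 in⁴
  top plate: d = 4.075 in → contributes +31.986 in⁴
  hole: d = -1.875 in → contributes −0.17276 in⁴
Total I = 65.242 in⁴.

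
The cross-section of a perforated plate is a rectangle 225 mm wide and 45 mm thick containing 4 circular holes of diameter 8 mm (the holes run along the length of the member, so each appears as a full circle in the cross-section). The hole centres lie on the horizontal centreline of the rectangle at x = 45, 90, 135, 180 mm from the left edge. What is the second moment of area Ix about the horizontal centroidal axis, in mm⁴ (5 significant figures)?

Ix ≈ 1.7078 × 10⁶ mm⁴

Split into non-overlapping primitives; take the origin at the lower-left of the bounding box.
Plate: 225 × 45, A = 10 125 mm², y = 22.5 mm, Ī = 1 708 594 mm⁴.
Hole 1 (subtracted): ⌀8, A = 50.26548 mm², y = 22.5 mm, Ī = 201.0619 mm⁴.
Hole 2 (subtracted): ⌀8, A = 50.26548 mm², y = 22.5 mm, Ī = 201.0619 mm⁴.
Hole 3 (subtracted): ⌀8, A = 50.26548 mm², y = 22.5 mm, Ī = 201.0619 mm⁴.
Hole 4 (subtracted): ⌀8, A = 50.26548 mm², y = 22.5 mm, Ī = 201.0619 mm⁴.
By symmetry the centroid is at mid-height, ȳ = 22.5 mm.
All pieces are centred on the horizontal centroidal axis, so I = ΣĪ (holes subtracted) = 1 707 790 mm⁴.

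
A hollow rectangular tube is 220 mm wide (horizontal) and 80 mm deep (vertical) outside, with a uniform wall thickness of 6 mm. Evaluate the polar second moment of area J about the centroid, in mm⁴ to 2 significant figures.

J ≈ 2.4 × 10⁷ mm⁴

Break the section into simple shapes (no overlaps), measuring from the bottom-left corner of the bounding box.
Outer rectangle: 220 × 80, A = 17 600 mm², y = 40 mm, Ī = 9 386 667 mm⁴.
Inner void (subtracted): 208 × 68, A = 14 144 mm², y = 40 mm, Ī = 5 450 155 mm⁴.
By symmetry the centroid is at mid-height, ȳ = 40 mm.
All pieces are centred on the centroidal x-axis, so I = ΣĪ (holes subtracted) = 3 936 512 mm⁴.
Repeating about the centroidal y-axis gives I_y = 19 992 832 mm⁴.
Polar second moment: J = I_x + I_y = 23 929 344 mm⁴.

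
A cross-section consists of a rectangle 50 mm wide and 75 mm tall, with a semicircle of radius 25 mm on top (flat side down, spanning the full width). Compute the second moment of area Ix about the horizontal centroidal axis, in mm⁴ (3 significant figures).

Ix ≈ 3.60 × 10⁶ mm⁴

Break the section into simple shapes (no overlaps), measuring from the bottom-left corner of the bounding box.
Rectangular body: 50 × 75, A = 3 750 mm², y = 37.5 mm, Ī = 1 757 813 mm⁴.
Semicircular cap: semicircle r = 25, A = 981.75 mm², y = 85.61 mm, Ī = 42 874 mm⁴.
Centroid: ȳ = ΣA·y / ΣA = 47.482 mm.
Transfer each piece to the horizontal centroidal axis using Ī + A·d² with d = y − 47.482:
  rectangular body: d = -9.982 mm → contributes +2 131 462 mm⁴
  semicircular cap: d = 38.128 mm → contributes +1 470 110 mm⁴
Total I = 3 601 572 mm⁴.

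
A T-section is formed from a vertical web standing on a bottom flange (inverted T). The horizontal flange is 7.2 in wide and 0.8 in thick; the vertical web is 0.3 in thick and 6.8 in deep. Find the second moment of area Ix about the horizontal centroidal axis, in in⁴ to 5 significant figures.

Ix ≈ 29.921 in⁴

Decompose the section into non-overlapping parts with the origin at the bottom-left of its bounding rectangle.
Flange: 7.2 × 0.8, A = 5.76 in², y = 0.4 in, Ī = 0.3072 in⁴.
Web: 0.3 × 6.8, A = 2.04 in², y = 4.2 in, Ī = 7.8608 in⁴.
Centroid: ȳ = ΣA·y / ΣA = 1.393846 in.
Transfer each piece to the horizontal centroidal axis using Ī + A·d² with d = y − 1.393846:
  flange: d = -0.9938462 in → contributes +5.996526 in⁴
  web: d = 2.806154 in → contributes +23.92478 in⁴
Total I = 29.9213 in⁴.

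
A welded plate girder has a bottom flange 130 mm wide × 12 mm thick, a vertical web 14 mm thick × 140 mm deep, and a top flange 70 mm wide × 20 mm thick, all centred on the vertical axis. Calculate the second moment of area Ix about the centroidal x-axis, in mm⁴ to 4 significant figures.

Split into non-overlapping primitives; take the origin at the lower-left of the bounding box.
Bottom plate: 130 × 12, A = 1 560 mm², y = 6 mm, Ī = 18 720 mm⁴.
Web plate: 14 × 140, A = 1 960 mm², y = 82 mm, Ī = 3 201 333 mm⁴.
Top plate: 70 × 20, A = 1 400 mm², y = 162 mm, Ī = 46666.7 mm⁴.
Centroid: ȳ = ΣA·y / ΣA = 80.6667 mm.
Transfer each piece to the centroidal x-axis using Ī + A·d² with d = y − 80.6667:
  bottom plate: d = -74.6667 mm → contributes +8 715 893 mm⁴
  web plate: d = 1.33333 mm → contributes +3 204 818 mm⁴
  top plate: d = 81.3333 mm → contributes +9 307 822 mm⁴
Total I = 21 228 533 mm⁴.

Ix ≈ 2.123 × 10⁷ mm⁴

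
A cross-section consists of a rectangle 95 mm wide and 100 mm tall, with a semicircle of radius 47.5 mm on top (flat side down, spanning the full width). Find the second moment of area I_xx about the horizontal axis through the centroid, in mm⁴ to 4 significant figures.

Break the section into simple shapes (no overlaps), measuring from the bottom-left corner of the bounding box.
Rectangular body: 95 × 100, A = 9 500 mm², y = 50 mm, Ī = 7 916 667 mm⁴.
Semicircular cap: semicircle r = 47.5, A = 3544.11 mm², y = 120.16 mm, Ī = 558 736 mm⁴.
Centroid: ȳ = ΣA·y / ΣA = 69.0625 mm.
Transfer each piece to the horizontal axis through the centroid using Ī + A·d² with d = y − 69.0625:
  rectangular body: d = -19.0625 mm → contributes +11 368 768 mm⁴
  semicircular cap: d = 51.0971 mm → contributes +9 812 107 mm⁴
Total I = 21 180 875 mm⁴.

I_xx ≈ 2.118 × 10⁷ mm⁴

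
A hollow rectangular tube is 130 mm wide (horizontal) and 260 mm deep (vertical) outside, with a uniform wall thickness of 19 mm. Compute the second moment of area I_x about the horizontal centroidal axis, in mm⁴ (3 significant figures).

I_x ≈ 1.07 × 10⁸ mm⁴

Decompose the section into non-overlapping parts with the origin at the bottom-left of its bounding rectangle.
Outer rectangle: 130 × 260, A = 33 800 mm², y = 130 mm, Ī = 190 406 667 mm⁴.
Inner void (subtracted): 92 × 222, A = 20 424 mm², y = 130 mm, Ī = 83 881 368 mm⁴.
By symmetry the centroid is at mid-height, ȳ = 130 mm.
All pieces are centred on the horizontal centroidal axis, so I = ΣĪ (holes subtracted) = 106 525 299 mm⁴.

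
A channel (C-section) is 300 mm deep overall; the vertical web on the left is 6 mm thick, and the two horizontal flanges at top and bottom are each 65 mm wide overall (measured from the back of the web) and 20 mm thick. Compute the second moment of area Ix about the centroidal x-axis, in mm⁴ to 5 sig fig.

Ix ≈ 5.9835 × 10⁷ mm⁴

Break the section into simple shapes (no overlaps), measuring from the bottom-left corner of the bounding box.
Web: 6 × 300, A = 1 800 mm², y = 150 mm, Ī = 13 500 000 mm⁴.
Top flange (beyond web): 59 × 20, A = 1 180 mm², y = 290 mm, Ī = 39333.33 mm⁴.
Bottom flange (beyond web): 59 × 20, A = 1 180 mm², y = 10 mm, Ī = 39333.33 mm⁴.
By symmetry the centroid is at mid-height, ȳ = 150 mm.
Transfer each piece to the centroidal x-axis using Ī + A·d² with d = y − 150:
  web: d = 0 mm → contributes +13 500 000 mm⁴
  top flange (beyond web): d = 140 mm → contributes +23 167 333 mm⁴
  bottom flange (beyond web): d = -140 mm → contributes +23 167 333 mm⁴
Total I = 59 834 667 mm⁴.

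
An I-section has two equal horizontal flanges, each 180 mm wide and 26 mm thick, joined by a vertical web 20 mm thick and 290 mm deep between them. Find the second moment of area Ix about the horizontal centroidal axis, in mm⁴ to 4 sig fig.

Split into non-overlapping primitives; take the origin at the lower-left of the bounding box.
Bottom flange: 180 × 26, A = 4 680 mm², y = 13 mm, Ī = 263 640 mm⁴.
Web: 20 × 290, A = 5 800 mm², y = 171 mm, Ī = 40 648 333 mm⁴.
Top flange: 180 × 26, A = 4 680 mm², y = 329 mm, Ī = 263 640 mm⁴.
By symmetry the centroid is at mid-height, ȳ = 171 mm.
Transfer each piece to the horizontal centroidal axis using Ī + A·d² with d = y − 171:
  bottom flange: d = -158 mm → contributes +117 095 160 mm⁴
  web: d = 0 mm → contributes +40 648 333 mm⁴
  top flange: d = 158 mm → contributes +117 095 160 mm⁴
Total I = 274 838 653 mm⁴.

Ix ≈ 2.748 × 10⁸ mm⁴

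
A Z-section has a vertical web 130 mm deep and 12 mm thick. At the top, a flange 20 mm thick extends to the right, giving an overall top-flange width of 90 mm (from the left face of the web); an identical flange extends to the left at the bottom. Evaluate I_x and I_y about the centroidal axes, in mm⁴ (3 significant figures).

Split into non-overlapping primitives; take the origin at the lower-left of the bounding box.
Web: 12 × 130, A = 1 560 mm², y = 65 mm, Ī = 2 197 000 mm⁴.
Top flange (beyond web): 78 × 20, A = 1 560 mm², y = 120 mm, Ī = 52 000 mm⁴.
Bottom flange (beyond web): 78 × 20, A = 1 560 mm², y = 10 mm, Ī = 52 000 mm⁴.
Centroid: ȳ = ΣA·y / ΣA = 65 mm.
Transfer each piece to the centroidal x-axis using Ī + A·d² with d = y − 65:
  web: d = 0 mm → contributes +2 197 000 mm⁴
  top flange (beyond web): d = 55 mm → contributes +4 771 000 mm⁴
  bottom flange (beyond web): d = -55 mm → contributes +4 771 000 mm⁴
Total I = 11 739 000 mm⁴.
For the y-axis: x̄ = 84 mm.
Repeating about the centroidal y-axis gives I_y = 7 918 560 mm⁴.

I_x ≈ 1.17 × 10⁷ mm⁴, I_y ≈ 7.92 × 10⁶ mm⁴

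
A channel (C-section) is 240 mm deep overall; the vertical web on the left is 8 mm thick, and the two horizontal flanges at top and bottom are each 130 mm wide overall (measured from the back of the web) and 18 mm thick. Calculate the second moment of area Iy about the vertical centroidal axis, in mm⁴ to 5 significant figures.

Iy ≈ 1.1102 × 10⁷ mm⁴

Break the section into simple shapes (no overlaps), measuring from the bottom-left corner of the bounding box.
Web: 8 × 240, A = 1 920 mm², x = 4 mm, Ī = 10 240 mm⁴.
Top flange (beyond web): 122 × 18, A = 2 196 mm², x = 69 mm, Ī = 2 723 772 mm⁴.
Bottom flange (beyond web): 122 × 18, A = 2 196 mm², x = 69 mm, Ī = 2 723 772 mm⁴.
Centroid: x̄ = ΣA·x / ΣA = 49.22814 mm.
Transfer each piece to the vertical centroidal axis using Ī + A·d² with d = x − 49.22814:
  web: d = -45.22814 mm → contributes +3 937 762 mm⁴
  top flange (beyond web): d = 19.77186 mm → contributes +3 582 247 mm⁴
  bottom flange (beyond web): d = 19.77186 mm → contributes +3 582 247 mm⁴
Total I = 11 102 255 mm⁴.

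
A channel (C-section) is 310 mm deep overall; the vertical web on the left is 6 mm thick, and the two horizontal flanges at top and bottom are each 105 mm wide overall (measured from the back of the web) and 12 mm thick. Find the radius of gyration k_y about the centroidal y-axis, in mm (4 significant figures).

k_y ≈ 33.74 mm

Decompose the section into non-overlapping parts with the origin at the bottom-left of its bounding rectangle.
Web: 6 × 310, A = 1 860 mm², x = 3 mm, Ī = 5 580 mm⁴.
Top flange (beyond web): 99 × 12, A = 1 188 mm², x = 55.5 mm, Ī = 970 299 mm⁴.
Bottom flange (beyond web): 99 × 12, A = 1 188 mm², x = 55.5 mm, Ī = 970 299 mm⁴.
Centroid: x̄ = ΣA·x / ΣA = 32.4476 mm.
Transfer each piece to the centroidal y-axis using Ī + A·d² with d = x − 32.4476:
  web: d = -29.4476 mm → contributes +1 618 499 mm⁴
  top flange (beyond web): d = 23.0524 mm → contributes +1 601 618 mm⁴
  bottom flange (beyond web): d = 23.0524 mm → contributes +1 601 618 mm⁴
Total I = 4 821 735 mm⁴.
Radius of gyration: k = √(I/A) = √(4 821 735 / 4 236) = 33.7383 mm.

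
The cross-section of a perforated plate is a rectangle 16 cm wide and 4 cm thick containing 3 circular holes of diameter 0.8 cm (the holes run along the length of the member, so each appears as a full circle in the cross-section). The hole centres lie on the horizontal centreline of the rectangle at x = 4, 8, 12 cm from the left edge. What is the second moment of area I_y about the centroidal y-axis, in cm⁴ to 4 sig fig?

I_y ≈ 1349 cm⁴

Split into non-overlapping primitives; take the origin at the lower-left of the bounding box.
Plate: 16 × 4, A = 64 cm², x = 8 cm, Ī = 1365.33 cm⁴.
Hole 1 (subtracted): ⌀0.8, A = 0.502655 cm², x = 4 cm, Ī = 0.0201062 cm⁴.
Hole 2 (subtracted): ⌀0.8, A = 0.502655 cm², x = 8 cm, Ī = 0.0201062 cm⁴.
Hole 3 (subtracted): ⌀0.8, A = 0.502655 cm², x = 12 cm, Ī = 0.0201062 cm⁴.
By symmetry the centroid is at mid-width, x̄ = 8 cm.
Transfer each piece to the centroidal y-axis using Ī + A·d² with d = x − 8:
  plate: d = 0 cm → contributes +1365.33 cm⁴
  hole 1: d = -4 cm → contributes −8.06258 cm⁴
  hole 2: d = 0 cm → contributes −0.0201062 cm⁴
  hole 3: d = 4 cm → contributes −8.06258 cm⁴
Total I = 1349.19 cm⁴.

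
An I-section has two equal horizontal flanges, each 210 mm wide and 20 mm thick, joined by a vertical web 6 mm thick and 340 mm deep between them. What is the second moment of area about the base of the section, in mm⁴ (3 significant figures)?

Decompose the section into non-overlapping parts with the origin at the bottom-left of its bounding rectangle.
Bottom flange: 210 × 20, A = 4 200 mm², y = 10 mm, Ī = 140 000 mm⁴.
Web: 6 × 340, A = 2 040 mm², y = 190 mm, Ī = 19 652 000 mm⁴.
Top flange: 210 × 20, A = 4 200 mm², y = 370 mm, Ī = 140 000 mm⁴.
Transfer each piece to a horizontal axis along the bottom face using Ī + A·d² with d = y − 0:
  bottom flange: d = 10 mm → contributes +560 000 mm⁴
  web: d = 190 mm → contributes +93 296 000 mm⁴
  top flange: d = 370 mm → contributes +575 120 000 mm⁴
Total I = 668 976 000 mm⁴.

I_base ≈ 6.69 × 10⁸ mm⁴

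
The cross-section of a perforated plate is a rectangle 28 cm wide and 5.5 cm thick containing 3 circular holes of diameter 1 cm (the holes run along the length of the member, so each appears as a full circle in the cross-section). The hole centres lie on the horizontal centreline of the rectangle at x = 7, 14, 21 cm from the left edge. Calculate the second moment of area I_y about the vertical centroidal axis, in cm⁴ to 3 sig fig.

I_y ≈ 9980 cm⁴

Split into non-overlapping primitives; take the origin at the lower-left of the bounding box.
Plate: 28 × 5.5, A = 154 cm², x = 14 cm, Ī = 10 061 cm⁴.
Hole 1 (subtracted): ⌀1, A = 0.7854 cm², x = 7 cm, Ī = 0.049087 cm⁴.
Hole 2 (subtracted): ⌀1, A = 0.7854 cm², x = 14 cm, Ī = 0.049087 cm⁴.
Hole 3 (subtracted): ⌀1, A = 0.7854 cm², x = 21 cm, Ī = 0.049087 cm⁴.
By symmetry the centroid is at mid-width, x̄ = 14 cm.
Transfer each piece to the vertical centroidal axis using Ī + A·d² with d = x − 14:
  plate: d = 0 cm → contributes +10 061 cm⁴
  hole 1: d = -7 cm → contributes −38.534 cm⁴
  hole 2: d = 0 cm → contributes −0.049087 cm⁴
  hole 3: d = 7 cm → contributes −38.534 cm⁴
Total I = 9984.2 cm⁴.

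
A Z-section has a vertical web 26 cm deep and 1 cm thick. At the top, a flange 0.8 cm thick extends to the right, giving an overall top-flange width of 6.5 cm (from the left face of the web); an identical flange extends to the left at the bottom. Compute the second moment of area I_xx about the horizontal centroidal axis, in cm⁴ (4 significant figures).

I_xx ≈ 2862 cm⁴

Decompose the section into non-overlapping parts with the origin at the bottom-left of its bounding rectangle.
Web: 1 × 26, A = 26 cm², y = 13 cm, Ī = 1464.67 cm⁴.
Top flange (beyond web): 5.5 × 0.8, A = 4.4 cm², y = 25.6 cm, Ī = 0.234667 cm⁴.
Bottom flange (beyond web): 5.5 × 0.8, A = 4.4 cm², y = 0.4 cm, Ī = 0.234667 cm⁴.
Centroid: ȳ = ΣA·y / ΣA = 13 cm.
Transfer each piece to the horizontal centroidal axis using Ī + A·d² with d = y − 13:
  web: d = 0 cm → contributes +1464.67 cm⁴
  top flange (beyond web): d = 12.6 cm → contributes +698.779 cm⁴
  bottom flange (beyond web): d = -12.6 cm → contributes +698.779 cm⁴
Total I = 2862.22 cm⁴.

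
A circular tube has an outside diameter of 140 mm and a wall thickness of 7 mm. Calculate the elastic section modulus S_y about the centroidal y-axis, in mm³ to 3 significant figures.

S_y ≈ 9.26 × 10⁴ mm³

Split into non-overlapping primitives; take the origin at the lower-left of the bounding box.
Outer circle: ⌀140, A = 15 394 mm², x = 70 mm, Ī = 18 857 410 mm⁴.
Bore (subtracted): ⌀126, A = 12 469 mm², x = 70 mm, Ī = 12 372 347 mm⁴.
By symmetry the centroid is at mid-width, x̄ = 70 mm.
All pieces are centred on the centroidal y-axis, so I = ΣĪ (holes subtracted) = 6 485 063 mm⁴.
Extreme fibre distance c = 70 mm; S = I/c = 92 644 mm³.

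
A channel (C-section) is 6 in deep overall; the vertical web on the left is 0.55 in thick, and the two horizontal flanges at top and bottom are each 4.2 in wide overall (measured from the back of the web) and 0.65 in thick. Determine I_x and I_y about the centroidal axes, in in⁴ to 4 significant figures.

I_x ≈ 44.02 in⁴, I_y ≈ 13.93 in⁴

Treat the section as a set of non-overlapping primitives; coordinates are from the bounding-box lower-left.
Web: 0.55 × 6, A = 3.3 in², y = 3 in, Ī = 9.9 in⁴.
Top flange (beyond web): 3.65 × 0.65, A = 2.3725 in², y = 5.675 in, Ī = 0.0835318 in⁴.
Bottom flange (beyond web): 3.65 × 0.65, A = 2.3725 in², y = 0.325 in, Ī = 0.0835318 in⁴.
By symmetry the centroid is at mid-height, ȳ = 3 in.
Transfer each piece to the centroidal x-axis using Ī + A·d² with d = y − 3:
  web: d = 0 in → contributes +9.9 in⁴
  top flange (beyond web): d = 2.675 in → contributes +17.0603 in⁴
  bottom flange (beyond web): d = -2.675 in → contributes +17.0603 in⁴
Total I = 44.0205 in⁴.
For the y-axis: x̄ = 1.5136 in.
Repeating about the centroidal y-axis gives I_y = 13.9346 in⁴.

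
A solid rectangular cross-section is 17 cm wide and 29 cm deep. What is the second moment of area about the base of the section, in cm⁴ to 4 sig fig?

I_base ≈ 1.382 × 10⁵ cm⁴

The section: 17 × 29, A = 493 cm², y = 14.5 cm, Ī = 34551.1 cm⁴.
Transfer it to the bottom edge using Ī + A·d² with d = y − 0:
  the section: d = 14.5 cm → contributes +138 204 cm⁴
Total I = 138 204 cm⁴.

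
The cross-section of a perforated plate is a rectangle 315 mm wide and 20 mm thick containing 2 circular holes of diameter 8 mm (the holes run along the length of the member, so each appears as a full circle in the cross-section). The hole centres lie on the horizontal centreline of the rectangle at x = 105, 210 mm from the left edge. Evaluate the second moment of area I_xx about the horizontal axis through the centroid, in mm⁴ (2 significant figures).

I_xx ≈ 2.1 × 10⁵ mm⁴

Break the section into simple shapes (no overlaps), measuring from the bottom-left corner of the bounding box.
Plate: 315 × 20, A = 6 300 mm², y = 10 mm, Ī = 210 000 mm⁴.
Hole 1 (subtracted): ⌀8, A = 50.27 mm², y = 10 mm, Ī = 201.1 mm⁴.
Hole 2 (subtracted): ⌀8, A = 50.27 mm², y = 10 mm, Ī = 201.1 mm⁴.
By symmetry the centroid is at mid-height, ȳ = 10 mm.
All pieces are centred on the horizontal axis through the centroid, so I = ΣĪ (holes subtracted) = 209 598 mm⁴.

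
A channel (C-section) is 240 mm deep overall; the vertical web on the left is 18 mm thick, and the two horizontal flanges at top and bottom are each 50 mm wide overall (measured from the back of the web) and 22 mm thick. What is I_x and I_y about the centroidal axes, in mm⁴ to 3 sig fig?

I_x ≈ 3.75 × 10⁷ mm⁴, I_y ≈ 9.00 × 10⁵ mm⁴

Decompose the section into non-overlapping parts with the origin at the bottom-left of its bounding rectangle.
Web: 18 × 240, A = 4 320 mm², y = 120 mm, Ī = 20 736 000 mm⁴.
Top flange (beyond web): 32 × 22, A = 704 mm², y = 229 mm, Ī = 28 395 mm⁴.
Bottom flange (beyond web): 32 × 22, A = 704 mm², y = 11 mm, Ī = 28 395 mm⁴.
By symmetry the centroid is at mid-height, ȳ = 120 mm.
Transfer each piece to the centroidal x-axis using Ī + A·d² with d = y − 120:
  web: d = 0 mm → contributes +20 736 000 mm⁴
  top flange (beyond web): d = 109 mm → contributes +8 392 619 mm⁴
  bottom flange (beyond web): d = -109 mm → contributes +8 392 619 mm⁴
Total I = 37 521 237 mm⁴.
For the y-axis: x̄ = 15.145 mm.
Repeating about the centroidal y-axis gives I_y = 900 476 mm⁴.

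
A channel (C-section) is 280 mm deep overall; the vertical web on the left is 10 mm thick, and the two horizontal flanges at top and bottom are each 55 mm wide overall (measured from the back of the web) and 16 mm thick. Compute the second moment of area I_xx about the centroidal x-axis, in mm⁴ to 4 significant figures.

I_xx ≈ 4.341 × 10⁷ mm⁴

Decompose the section into non-overlapping parts with the origin at the bottom-left of its bounding rectangle.
Web: 10 × 280, A = 2 800 mm², y = 140 mm, Ī = 18 293 333 mm⁴.
Top flange (beyond web): 45 × 16, A = 720 mm², y = 272 mm, Ī = 15 360 mm⁴.
Bottom flange (beyond web): 45 × 16, A = 720 mm², y = 8 mm, Ī = 15 360 mm⁴.
By symmetry the centroid is at mid-height, ȳ = 140 mm.
Transfer each piece to the centroidal x-axis using Ī + A·d² with d = y − 140:
  web: d = 0 mm → contributes +18 293 333 mm⁴
  top flange (beyond web): d = 132 mm → contributes +12 560 640 mm⁴
  bottom flange (beyond web): d = -132 mm → contributes +12 560 640 mm⁴
Total I = 43 414 613 mm⁴.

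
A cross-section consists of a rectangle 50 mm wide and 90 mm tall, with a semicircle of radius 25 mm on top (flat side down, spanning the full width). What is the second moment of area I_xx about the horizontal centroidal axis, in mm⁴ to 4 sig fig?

I_xx ≈ 5.573 × 10⁶ mm⁴

Split into non-overlapping primitives; take the origin at the lower-left of the bounding box.
Rectangular body: 50 × 90, A = 4 500 mm², y = 45 mm, Ī = 3 037 500 mm⁴.
Semicircular cap: semicircle r = 25, A = 981.748 mm², y = 100.61 mm, Ī = 42873.8 mm⁴.
Centroid: ȳ = ΣA·y / ΣA = 54.9595 mm.
Transfer each piece to the horizontal centroidal axis using Ī + A·d² with d = y − 54.9595:
  rectangular body: d = -9.95947 mm → contributes +3 483 860 mm⁴
  semicircular cap: d = 45.6509 mm → contributes +2 088 837 mm⁴
Total I = 5 572 697 mm⁴.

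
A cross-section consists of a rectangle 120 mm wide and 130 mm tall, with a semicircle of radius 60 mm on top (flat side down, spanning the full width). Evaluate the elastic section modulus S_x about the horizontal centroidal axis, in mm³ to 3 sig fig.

S_x ≈ 5.68 × 10⁵ mm³

Decompose the section into non-overlapping parts with the origin at the bottom-left of its bounding rectangle.
Rectangular body: 120 × 130, A = 15 600 mm², y = 65 mm, Ī = 21 970 000 mm⁴.
Semicircular cap: semicircle r = 60, A = 5654.9 mm², y = 155.46 mm, Ī = 1 422 450 mm⁴.
Centroid: ȳ = ΣA·y / ΣA = 89.068 mm.
Transfer each piece to the horizontal centroidal axis using Ī + A·d² with d = y − 89.068:
  rectangular body: d = -24.068 mm → contributes +31 006 739 mm⁴
  semicircular cap: d = 66.397 mm → contributes +26 351 973 mm⁴
Total I = 57 358 712 mm⁴.
Extreme fibre distance c = 100.93 mm; S = I/c = 568 292 mm³.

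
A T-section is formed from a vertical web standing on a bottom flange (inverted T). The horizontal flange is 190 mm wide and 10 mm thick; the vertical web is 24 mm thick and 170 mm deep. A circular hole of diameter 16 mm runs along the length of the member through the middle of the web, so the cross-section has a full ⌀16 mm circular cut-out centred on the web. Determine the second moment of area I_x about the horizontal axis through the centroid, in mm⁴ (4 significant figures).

Break the section into simple shapes (no overlaps), measuring from the bottom-left corner of the bounding box.
Flange: 190 × 10, A = 1 900 mm², y = 5 mm, Ī = 15833.3 mm⁴.
Web: 24 × 170, A = 4 080 mm², y = 95 mm, Ī = 9 826 000 mm⁴.
Hole (subtracted): ⌀16, A = 201.062 mm², y = 95 mm, Ī = 3216.99 mm⁴.
Centroid: ȳ = ΣA·y / ΣA = 65.4098 mm.
Transfer each piece to the horizontal axis through the centroid using Ī + A·d² with d = y − 65.4098:
  flange: d = -60.4098 mm → contributes +6 949 584 mm⁴
  web: d = 29.5902 mm → contributes +13 398 369 mm⁴
  hole: d = 29.5902 mm → contributes −179 263 mm⁴
Total I = 20 168 690 mm⁴.

I_x ≈ 2.017 × 10⁷ mm⁴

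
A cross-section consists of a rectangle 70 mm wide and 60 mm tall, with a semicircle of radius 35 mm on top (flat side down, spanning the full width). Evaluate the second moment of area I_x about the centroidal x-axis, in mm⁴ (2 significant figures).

Break the section into simple shapes (no overlaps), measuring from the bottom-left corner of the bounding box.
Rectangular body: 70 × 60, A = 4 200 mm², y = 30 mm, Ī = 1 260 000 mm⁴.
Semicircular cap: semicircle r = 35, A = 1 924 mm², y = 74.85 mm, Ī = 164 704 mm⁴.
Centroid: ȳ = ΣA·y / ΣA = 44.09 mm.
Transfer each piece to the centroidal x-axis using Ī + A·d² with d = y − 44.09:
  rectangular body: d = -14.09 mm → contributes +2 094 200 mm⁴
  semicircular cap: d = 30.76 mm → contributes +1 985 509 mm⁴
Total I = 4 079 709 mm⁴.

I_x ≈ 4.1 × 10⁶ mm⁴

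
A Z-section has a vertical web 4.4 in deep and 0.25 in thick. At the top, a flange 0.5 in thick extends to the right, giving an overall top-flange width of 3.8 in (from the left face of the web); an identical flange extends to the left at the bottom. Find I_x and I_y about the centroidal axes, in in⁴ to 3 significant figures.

I_x ≈ 15.3 in⁴, I_y ≈ 16.5 in⁴

Split into non-overlapping primitives; take the origin at the lower-left of the bounding box.
Web: 0.25 × 4.4, A = 1.1 in², y = 2.2 in, Ī = 1.7747 in⁴.
Top flange (beyond web): 3.55 × 0.5, A = 1.775 in², y = 4.15 in, Ī = 0.036979 in⁴.
Bottom flange (beyond web): 3.55 × 0.5, A = 1.775 in², y = 0.25 in, Ī = 0.036979 in⁴.
Centroid: ȳ = ΣA·y / ΣA = 2.2 in.
Transfer each piece to the centroidal x-axis using Ī + A·d² with d = y − 2.2:
  web: d = 0 in → contributes +1.7747 in⁴
  top flange (beyond web): d = 1.95 in → contributes +6.7864 in⁴
  bottom flange (beyond web): d = -1.95 in → contributes +6.7864 in⁴
Total I = 15.348 in⁴.
For the y-axis: x̄ = 3.675 in.
Repeating about the centroidal y-axis gives I_y = 16.549 in⁴.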